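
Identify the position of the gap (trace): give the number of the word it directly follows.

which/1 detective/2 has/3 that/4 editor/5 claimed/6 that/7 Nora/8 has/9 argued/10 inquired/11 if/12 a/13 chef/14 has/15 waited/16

The displaced element is "which detective" (word 2).
It is linked across 2 clause boundaries (that → Ø).
It functions as the subject of "inquired", so the gap sits immediately after word 10 ("argued").
Base order: That editor has claimed that Nora has argued that which detective inquired if a chef has waited.

10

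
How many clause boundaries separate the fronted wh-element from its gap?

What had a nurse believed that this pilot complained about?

"what" is extracted from the PP object of "complained".
Boundaries crossed, outermost first: [that] — 1 in total.

1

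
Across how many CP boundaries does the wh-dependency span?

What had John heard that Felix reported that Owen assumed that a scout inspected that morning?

3

"what" is extracted from the object of "inspected".
Boundaries crossed, outermost first: [that], [that], [that] — 3 in total.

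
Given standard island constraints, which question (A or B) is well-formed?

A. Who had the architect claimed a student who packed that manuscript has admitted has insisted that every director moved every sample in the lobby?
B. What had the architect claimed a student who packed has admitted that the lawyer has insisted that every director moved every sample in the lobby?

A

In B, the wh-phrase is extracted from inside a complex-NP island (relative clause) (introduced by "who"), which blocks movement.
In A, the extraction path crosses only that-complement boundaries, which are transparent.
So A is grammatical.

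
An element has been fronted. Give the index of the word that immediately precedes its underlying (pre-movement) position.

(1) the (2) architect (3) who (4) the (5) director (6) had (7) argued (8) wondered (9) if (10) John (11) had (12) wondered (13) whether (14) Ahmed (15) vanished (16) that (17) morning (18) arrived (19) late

The displaced element is "the architect" (word 2).
It is linked across 1 clause boundary (Ø).
It functions as the subject of "wondered", so the gap sits immediately after word 7 ("argued").
Base order: The director had argued that the architect wondered if John had wondered whether Ahmed vanished that morning.

7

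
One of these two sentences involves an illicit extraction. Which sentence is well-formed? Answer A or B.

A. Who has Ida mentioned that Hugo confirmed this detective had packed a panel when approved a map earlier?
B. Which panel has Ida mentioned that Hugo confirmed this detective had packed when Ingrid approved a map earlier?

In A, the wh-phrase is extracted from inside an adjunct island (introduced by "when"), which blocks movement.
In B, the extraction path crosses only that-complement boundaries, which are transparent.
So B is grammatical.

B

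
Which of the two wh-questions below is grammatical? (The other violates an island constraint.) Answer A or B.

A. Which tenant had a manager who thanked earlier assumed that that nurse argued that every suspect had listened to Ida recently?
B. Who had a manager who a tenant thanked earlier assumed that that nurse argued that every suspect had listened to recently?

B

In A, the wh-phrase is extracted from inside a complex-NP island (relative clause) (introduced by "who"), which blocks movement.
In B, the extraction path crosses only that-complement boundaries, which are transparent.
So B is grammatical.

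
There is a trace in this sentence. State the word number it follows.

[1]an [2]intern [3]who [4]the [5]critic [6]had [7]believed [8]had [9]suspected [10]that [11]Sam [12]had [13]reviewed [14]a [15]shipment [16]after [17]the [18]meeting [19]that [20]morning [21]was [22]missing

7

The displaced element is "an intern" (word 2).
It is linked across 1 clause boundary (Ø).
It functions as the subject of "suspected", so the gap sits immediately after word 7 ("believed").
Base order: The critic had believed that an intern had suspected that Sam had reviewed a shipment after the meeting that morning.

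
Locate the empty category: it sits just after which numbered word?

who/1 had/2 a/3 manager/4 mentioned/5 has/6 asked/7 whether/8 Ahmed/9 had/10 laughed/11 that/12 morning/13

5

The displaced element is "who" (word 1).
It is linked across 1 clause boundary (Ø).
It functions as the subject of "asked", so the gap sits immediately after word 5 ("mentioned").
Base order: A manager had mentioned that who has asked whether Ahmed had laughed that morning.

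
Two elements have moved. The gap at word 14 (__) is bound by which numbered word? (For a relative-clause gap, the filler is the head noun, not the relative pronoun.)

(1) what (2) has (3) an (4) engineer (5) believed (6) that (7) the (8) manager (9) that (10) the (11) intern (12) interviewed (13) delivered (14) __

1

The marked gap is the direct object of "delivered".
Its filler is the fronted wh-phrase "what", at word 1.
(The other dependency links word 8 to a gap after word 12.)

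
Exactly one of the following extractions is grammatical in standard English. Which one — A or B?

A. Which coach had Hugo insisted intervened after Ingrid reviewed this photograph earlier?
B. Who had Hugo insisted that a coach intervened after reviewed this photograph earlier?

A

In B, the wh-phrase is extracted from inside an adjunct island (introduced by "after"), which blocks movement.
In A, the extraction path crosses only that-complement boundaries, which are transparent.
So A is grammatical.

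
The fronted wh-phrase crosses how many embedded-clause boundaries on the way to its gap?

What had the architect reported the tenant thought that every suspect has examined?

"what" is extracted from the object of "examined".
Boundaries crossed, outermost first: [Ø], [that] — 2 in total.

2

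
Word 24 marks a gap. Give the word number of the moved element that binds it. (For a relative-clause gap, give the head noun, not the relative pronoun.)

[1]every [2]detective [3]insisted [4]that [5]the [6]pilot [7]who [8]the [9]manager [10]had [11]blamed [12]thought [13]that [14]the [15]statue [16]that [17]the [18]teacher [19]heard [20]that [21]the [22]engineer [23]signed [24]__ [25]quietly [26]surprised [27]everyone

The gap at 24 is the object of "signed", inside a relative clause.
The relative pronoun is "that" (word 16); it is bound by the head noun immediately before it.
Its filler is the head noun "statue", at word 15.

15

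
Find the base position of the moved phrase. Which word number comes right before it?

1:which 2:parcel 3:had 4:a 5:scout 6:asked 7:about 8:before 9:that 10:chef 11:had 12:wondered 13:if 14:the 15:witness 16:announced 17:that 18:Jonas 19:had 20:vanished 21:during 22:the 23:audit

The displaced element is "which parcel" (word 2).
It functions as the object of the preposition "about" of "asked", so the gap sits immediately after word 7 ("about").
Base order: A scout had asked about which parcel before that chef had wondered if the witness announced that Jonas had vanished during the audit.

7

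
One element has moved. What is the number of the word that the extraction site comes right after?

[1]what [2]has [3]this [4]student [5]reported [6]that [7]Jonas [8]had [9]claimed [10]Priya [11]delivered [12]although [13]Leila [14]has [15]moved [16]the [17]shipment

The displaced element is "what" (word 1).
It is linked across 2 clause boundaries (that → Ø).
It functions as the direct object of "delivered", so the gap sits immediately after word 11 ("delivered").
Base order: This student has reported that Jonas had claimed Priya delivered what although Leila has moved the shipment.

11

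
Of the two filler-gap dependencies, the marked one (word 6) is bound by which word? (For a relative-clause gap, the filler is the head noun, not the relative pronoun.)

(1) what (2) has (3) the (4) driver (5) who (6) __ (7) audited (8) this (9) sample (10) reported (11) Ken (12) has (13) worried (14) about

The marked gap is inside the relative clause, the subject of "audited".
Its filler is the head noun "driver" (via "who"), at word 4.
(The other dependency links word 1 to a gap after word 14.)

4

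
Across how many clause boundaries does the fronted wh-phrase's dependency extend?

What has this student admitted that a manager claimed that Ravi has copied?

2

"what" is extracted from the object of "copied".
Boundaries crossed, outermost first: [that], [that] — 2 in total.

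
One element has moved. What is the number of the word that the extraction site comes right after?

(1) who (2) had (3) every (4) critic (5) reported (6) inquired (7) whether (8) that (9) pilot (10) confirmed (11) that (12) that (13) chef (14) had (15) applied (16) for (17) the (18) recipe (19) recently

5

The displaced element is "who" (word 1).
It is linked across 1 clause boundary (Ø).
It functions as the subject of "inquired", so the gap sits immediately after word 5 ("reported").
Base order: Every critic had reported that who inquired whether that pilot confirmed that that chef had applied for the recipe recently.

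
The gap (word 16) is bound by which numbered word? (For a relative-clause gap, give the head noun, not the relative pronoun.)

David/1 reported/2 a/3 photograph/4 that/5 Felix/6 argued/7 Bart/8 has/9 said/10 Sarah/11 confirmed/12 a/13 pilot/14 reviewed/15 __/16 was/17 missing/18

The gap at 16 is the object of "reviewed", inside a relative clause.
The relative pronoun is "that" (word 5); it is bound by the head noun immediately before it.
Its filler is the head noun "photograph", at word 4.

4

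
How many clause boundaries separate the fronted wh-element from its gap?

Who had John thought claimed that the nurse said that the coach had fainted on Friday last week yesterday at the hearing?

1

"who" is extracted from the subject of "claimed".
Boundaries crossed, outermost first: [Ø] — 1 in total.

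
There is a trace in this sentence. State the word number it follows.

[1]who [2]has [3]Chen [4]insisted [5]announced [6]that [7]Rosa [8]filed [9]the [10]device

The displaced element is "who" (word 1).
It is linked across 1 clause boundary (Ø).
It functions as the subject of "announced", so the gap sits immediately after word 4 ("insisted").
Base order: Chen has insisted that who announced that Rosa filed the device.

4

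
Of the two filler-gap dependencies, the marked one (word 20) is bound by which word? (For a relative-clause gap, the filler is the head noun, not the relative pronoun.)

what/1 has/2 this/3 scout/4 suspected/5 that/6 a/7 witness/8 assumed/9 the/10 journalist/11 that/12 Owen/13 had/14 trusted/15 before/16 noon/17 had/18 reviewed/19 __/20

1

The marked gap is the direct object of "reviewed".
Its filler is the fronted wh-phrase "what", at word 1.
(The other dependency links word 11 to a gap after word 15.)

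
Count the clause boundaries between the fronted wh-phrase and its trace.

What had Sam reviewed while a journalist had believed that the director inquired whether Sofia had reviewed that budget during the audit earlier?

"what" originates inside the matrix clause — no clause boundary is crossed.

0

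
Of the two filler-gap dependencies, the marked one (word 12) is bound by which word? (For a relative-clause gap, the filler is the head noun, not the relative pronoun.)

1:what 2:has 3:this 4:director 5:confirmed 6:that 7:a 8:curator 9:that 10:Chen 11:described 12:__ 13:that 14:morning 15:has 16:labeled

8

The marked gap is inside the relative clause, the direct object of "described".
Its filler is the head noun "curator" (via "that"), at word 8.
(The other dependency links word 1 to a gap after word 16.)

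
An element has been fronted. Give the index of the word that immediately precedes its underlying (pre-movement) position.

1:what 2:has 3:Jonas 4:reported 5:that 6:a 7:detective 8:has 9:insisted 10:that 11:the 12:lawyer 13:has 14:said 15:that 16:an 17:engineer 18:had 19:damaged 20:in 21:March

The displaced element is "what" (word 1).
It is linked across 3 clause boundaries (that → that → that).
It functions as the direct object of "damaged", so the gap sits immediately after word 19 ("damaged").
Base order: Jonas has reported that a detective has insisted that the lawyer has said that an engineer had damaged what in March.

19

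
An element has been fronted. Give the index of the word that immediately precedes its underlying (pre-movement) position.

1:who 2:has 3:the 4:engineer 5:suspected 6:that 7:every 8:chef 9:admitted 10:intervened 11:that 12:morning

9

The displaced element is "who" (word 1).
It is linked across 2 clause boundaries (that → Ø).
It functions as the subject of "intervened", so the gap sits immediately after word 9 ("admitted").
Base order: The engineer has suspected that every chef admitted who intervened that morning.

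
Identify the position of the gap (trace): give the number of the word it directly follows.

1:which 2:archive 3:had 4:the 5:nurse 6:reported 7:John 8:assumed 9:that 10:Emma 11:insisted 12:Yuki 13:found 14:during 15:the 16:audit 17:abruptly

13

The displaced element is "which archive" (word 2).
It is linked across 3 clause boundaries (Ø → that → Ø).
It functions as the direct object of "found", so the gap sits immediately after word 13 ("found").
Base order: The nurse had reported John assumed that Emma insisted Yuki found which archive during the audit abruptly.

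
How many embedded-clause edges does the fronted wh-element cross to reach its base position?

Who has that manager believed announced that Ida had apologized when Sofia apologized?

"who" is extracted from the subject of "announced".
Boundaries crossed, outermost first: [Ø] — 1 in total.

1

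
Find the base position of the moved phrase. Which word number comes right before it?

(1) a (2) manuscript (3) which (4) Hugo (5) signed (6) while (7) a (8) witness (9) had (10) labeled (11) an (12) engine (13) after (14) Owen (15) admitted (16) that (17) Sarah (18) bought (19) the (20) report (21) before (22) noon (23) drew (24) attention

5

The displaced element is "a manuscript" (word 2).
It functions as the direct object of "signed", so the gap sits immediately after word 5 ("signed").
Base order: Hugo signed a manuscript while a witness had labeled an engine after Owen admitted that Sarah bought the report before noon.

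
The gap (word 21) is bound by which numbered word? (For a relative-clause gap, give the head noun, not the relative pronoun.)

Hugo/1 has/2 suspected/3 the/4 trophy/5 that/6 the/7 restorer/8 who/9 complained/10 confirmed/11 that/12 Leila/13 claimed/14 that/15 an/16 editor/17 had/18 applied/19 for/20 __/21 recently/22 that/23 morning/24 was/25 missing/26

5

The gap at 21 is the prepositional object of "applied", inside a relative clause.
The relative pronoun is "that" (word 6); it is bound by the head noun immediately before it.
Its filler is the head noun "trophy", at word 5.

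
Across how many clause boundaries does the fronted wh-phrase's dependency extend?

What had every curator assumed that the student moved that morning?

"what" is extracted from the object of "moved".
Boundaries crossed, outermost first: [that] — 1 in total.

1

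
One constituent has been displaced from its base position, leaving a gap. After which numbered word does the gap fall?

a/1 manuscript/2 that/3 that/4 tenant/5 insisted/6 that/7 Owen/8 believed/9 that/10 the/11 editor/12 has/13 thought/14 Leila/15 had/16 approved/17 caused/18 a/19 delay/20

17

The displaced element is "a manuscript" (word 2).
It is linked across 3 clause boundaries (that → that → Ø).
It functions as the direct object of "approved", so the gap sits immediately after word 17 ("approved").
Base order: That tenant insisted that Owen believed that the editor has thought Leila had approved a manuscript.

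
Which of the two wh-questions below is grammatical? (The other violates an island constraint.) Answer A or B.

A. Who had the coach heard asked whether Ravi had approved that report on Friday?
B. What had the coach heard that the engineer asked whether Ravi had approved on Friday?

A

In B, the wh-phrase is extracted from inside a wh-island (introduced by "whether"), which blocks movement.
In A, the extraction path crosses only that-complement boundaries, which are transparent.
So A is grammatical.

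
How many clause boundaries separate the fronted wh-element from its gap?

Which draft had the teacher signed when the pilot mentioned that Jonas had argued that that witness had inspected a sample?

0

"which draft" originates inside the matrix clause — no clause boundary is crossed.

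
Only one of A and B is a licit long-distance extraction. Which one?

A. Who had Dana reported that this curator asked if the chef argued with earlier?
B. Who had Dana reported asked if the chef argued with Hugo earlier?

B

In A, the wh-phrase is extracted from inside a wh-island (introduced by "if"), which blocks movement.
In B, the extraction path crosses only that-complement boundaries, which are transparent.
So B is grammatical.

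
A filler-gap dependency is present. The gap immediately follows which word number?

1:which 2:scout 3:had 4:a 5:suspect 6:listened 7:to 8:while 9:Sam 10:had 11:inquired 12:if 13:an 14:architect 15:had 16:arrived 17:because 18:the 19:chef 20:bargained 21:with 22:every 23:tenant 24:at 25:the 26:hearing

7

The displaced element is "which scout" (word 2).
It functions as the object of the preposition "to" of "listened", so the gap sits immediately after word 7 ("to").
Base order: A suspect had listened to which scout while Sam had inquired if an architect had arrived because the chef bargained with every tenant at the hearing.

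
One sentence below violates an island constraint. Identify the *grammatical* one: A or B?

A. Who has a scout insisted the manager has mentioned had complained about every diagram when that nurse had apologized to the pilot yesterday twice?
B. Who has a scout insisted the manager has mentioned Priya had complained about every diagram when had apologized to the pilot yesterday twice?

In B, the wh-phrase is extracted from inside an adjunct island (introduced by "when"), which blocks movement.
In A, the extraction path crosses only that-complement boundaries, which are transparent.
So A is grammatical.

A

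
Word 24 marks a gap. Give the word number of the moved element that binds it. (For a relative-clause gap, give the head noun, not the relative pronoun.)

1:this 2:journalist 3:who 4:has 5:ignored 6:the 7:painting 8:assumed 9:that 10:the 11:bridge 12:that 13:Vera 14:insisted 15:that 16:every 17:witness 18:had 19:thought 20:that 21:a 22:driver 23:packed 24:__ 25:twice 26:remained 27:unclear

The gap at 24 is the object of "packed", inside a relative clause.
The relative pronoun is "that" (word 12); it is bound by the head noun immediately before it.
Its filler is the head noun "bridge", at word 11.

11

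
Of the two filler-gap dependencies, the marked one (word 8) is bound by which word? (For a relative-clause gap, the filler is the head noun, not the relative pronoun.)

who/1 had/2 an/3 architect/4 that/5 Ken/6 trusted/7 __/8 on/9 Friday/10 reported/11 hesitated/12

The marked gap is inside the relative clause, the direct object of "trusted".
Its filler is the head noun "architect" (via "that"), at word 4.
(The other dependency links word 1 to a gap after word 11.)

4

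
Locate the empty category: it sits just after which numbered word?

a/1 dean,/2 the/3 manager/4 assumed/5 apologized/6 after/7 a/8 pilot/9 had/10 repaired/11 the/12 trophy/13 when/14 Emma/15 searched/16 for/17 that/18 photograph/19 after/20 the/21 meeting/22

5

The displaced element is "a dean" (word 2).
It is linked across 1 clause boundary (Ø).
It functions as the subject of "apologized", so the gap sits immediately after word 5 ("assumed").
Base order: The manager assumed a dean apologized after a pilot had repaired the trophy when Emma searched for that photograph after the meeting.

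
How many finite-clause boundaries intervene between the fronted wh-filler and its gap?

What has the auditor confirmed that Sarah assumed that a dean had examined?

"what" is extracted from the object of "examined".
Boundaries crossed, outermost first: [that], [that] — 2 in total.

2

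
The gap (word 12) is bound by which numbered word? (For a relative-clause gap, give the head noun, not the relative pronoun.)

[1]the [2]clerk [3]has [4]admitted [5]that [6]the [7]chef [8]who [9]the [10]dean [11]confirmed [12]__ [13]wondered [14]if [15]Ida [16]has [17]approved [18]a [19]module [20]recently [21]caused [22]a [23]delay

The gap at 12 is the subject of "wondered", inside a relative clause.
The relative pronoun is "who" (word 8); it is bound by the head noun immediately before it.
Its filler is the head noun "chef", at word 7.

7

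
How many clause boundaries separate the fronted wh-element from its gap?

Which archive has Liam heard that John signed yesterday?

"which archive" is extracted from the object of "signed".
Boundaries crossed, outermost first: [that] — 1 in total.

1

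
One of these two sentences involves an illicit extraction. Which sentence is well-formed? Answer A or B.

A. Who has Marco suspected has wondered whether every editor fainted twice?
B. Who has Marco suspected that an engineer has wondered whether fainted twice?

In B, the wh-phrase is extracted from inside a wh-island (introduced by "whether"), which blocks movement.
In A, the extraction path crosses only that-complement boundaries, which are transparent.
So A is grammatical.

A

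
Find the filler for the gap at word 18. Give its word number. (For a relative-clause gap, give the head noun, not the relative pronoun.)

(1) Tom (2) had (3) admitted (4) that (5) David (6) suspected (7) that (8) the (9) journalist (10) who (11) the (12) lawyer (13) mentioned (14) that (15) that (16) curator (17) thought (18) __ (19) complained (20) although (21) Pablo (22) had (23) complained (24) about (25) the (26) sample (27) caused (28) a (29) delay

9

The gap at 18 is the subject of "complained", inside a relative clause.
The relative pronoun is "who" (word 10); it is bound by the head noun immediately before it.
Its filler is the head noun "journalist", at word 9.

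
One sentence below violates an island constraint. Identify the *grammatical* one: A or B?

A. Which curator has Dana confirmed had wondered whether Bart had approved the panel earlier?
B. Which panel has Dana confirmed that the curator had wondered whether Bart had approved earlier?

A

In B, the wh-phrase is extracted from inside a wh-island (introduced by "whether"), which blocks movement.
In A, the extraction path crosses only that-complement boundaries, which are transparent.
So A is grammatical.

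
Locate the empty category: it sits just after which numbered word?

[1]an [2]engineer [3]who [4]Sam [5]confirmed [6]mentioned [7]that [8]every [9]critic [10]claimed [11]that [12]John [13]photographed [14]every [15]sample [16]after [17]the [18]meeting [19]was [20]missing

The displaced element is "an engineer" (word 2).
It is linked across 1 clause boundary (Ø).
It functions as the subject of "mentioned", so the gap sits immediately after word 5 ("confirmed").
Base order: Sam confirmed that an engineer mentioned that every critic claimed that John photographed every sample after the meeting.

5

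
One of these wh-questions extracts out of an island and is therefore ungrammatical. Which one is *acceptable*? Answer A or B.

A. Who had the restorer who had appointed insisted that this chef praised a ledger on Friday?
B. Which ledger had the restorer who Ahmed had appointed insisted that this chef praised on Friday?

B

In A, the wh-phrase is extracted from inside a complex-NP island (relative clause) (introduced by "who"), which blocks movement.
In B, the extraction path crosses only that-complement boundaries, which are transparent.
So B is grammatical.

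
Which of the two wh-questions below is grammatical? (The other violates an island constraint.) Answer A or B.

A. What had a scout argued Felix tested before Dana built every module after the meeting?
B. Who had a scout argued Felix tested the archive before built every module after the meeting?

In B, the wh-phrase is extracted from inside an adjunct island (introduced by "before"), which blocks movement.
In A, the extraction path crosses only that-complement boundaries, which are transparent.
So A is grammatical.

A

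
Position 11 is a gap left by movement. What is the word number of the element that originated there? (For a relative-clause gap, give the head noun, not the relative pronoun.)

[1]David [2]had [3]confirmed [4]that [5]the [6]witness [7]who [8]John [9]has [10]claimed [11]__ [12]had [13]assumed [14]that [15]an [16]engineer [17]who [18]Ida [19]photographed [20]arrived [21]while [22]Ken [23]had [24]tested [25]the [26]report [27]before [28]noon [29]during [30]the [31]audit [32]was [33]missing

The gap at 11 is the subject of "assumed", inside a relative clause.
The relative pronoun is "who" (word 7); it is bound by the head noun immediately before it.
Its filler is the head noun "witness", at word 6.

6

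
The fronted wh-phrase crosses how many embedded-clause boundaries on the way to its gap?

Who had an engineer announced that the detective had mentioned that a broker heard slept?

"who" is extracted from the subject of "slept".
Boundaries crossed, outermost first: [that], [that], [Ø] — 3 in total.

3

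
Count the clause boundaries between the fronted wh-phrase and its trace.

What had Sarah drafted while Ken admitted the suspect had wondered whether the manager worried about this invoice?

0

"what" originates inside the matrix clause — no clause boundary is crossed.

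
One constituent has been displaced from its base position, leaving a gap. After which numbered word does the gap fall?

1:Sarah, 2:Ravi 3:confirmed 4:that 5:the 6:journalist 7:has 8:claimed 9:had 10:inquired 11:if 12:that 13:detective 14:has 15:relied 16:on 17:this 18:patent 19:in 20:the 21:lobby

The displaced element is "Sarah" (word 1).
It is linked across 2 clause boundaries (that → Ø).
It functions as the subject of "inquired", so the gap sits immediately after word 8 ("claimed").
Base order: Ravi confirmed that the journalist has claimed Sarah had inquired if that detective has relied on this patent in the lobby.

8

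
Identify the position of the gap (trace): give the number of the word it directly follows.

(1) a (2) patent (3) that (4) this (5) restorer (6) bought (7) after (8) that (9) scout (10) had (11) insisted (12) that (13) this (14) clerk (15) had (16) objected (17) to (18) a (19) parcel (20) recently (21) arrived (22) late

6

The displaced element is "a patent" (word 2).
It functions as the direct object of "bought", so the gap sits immediately after word 6 ("bought").
Base order: This restorer bought a patent after that scout had insisted that this clerk had objected to a parcel recently.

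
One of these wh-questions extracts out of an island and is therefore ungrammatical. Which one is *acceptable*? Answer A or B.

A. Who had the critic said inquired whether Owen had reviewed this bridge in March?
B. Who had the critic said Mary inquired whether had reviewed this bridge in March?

In B, the wh-phrase is extracted from inside a wh-island (introduced by "whether"), which blocks movement.
In A, the extraction path crosses only that-complement boundaries, which are transparent.
So A is grammatical.

A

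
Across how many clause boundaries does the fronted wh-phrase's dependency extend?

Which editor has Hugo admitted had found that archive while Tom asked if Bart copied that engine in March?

1

"which editor" is extracted from the subject of "found".
Boundaries crossed, outermost first: [Ø] — 1 in total.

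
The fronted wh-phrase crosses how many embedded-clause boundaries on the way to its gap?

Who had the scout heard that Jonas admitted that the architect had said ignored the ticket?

"who" is extracted from the subject of "ignored".
Boundaries crossed, outermost first: [that], [that], [Ø] — 3 in total.

3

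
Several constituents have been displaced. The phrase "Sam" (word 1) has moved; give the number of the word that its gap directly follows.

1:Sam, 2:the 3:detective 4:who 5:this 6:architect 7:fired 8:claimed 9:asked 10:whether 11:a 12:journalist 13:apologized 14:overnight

8

The displaced element is "Sam" (word 1).
It is linked across 1 clause boundary (Ø).
It functions as the subject of "asked", so the gap sits immediately after word 8 ("claimed").
Base order: The detective who this architect fired claimed that Sam asked whether a journalist apologized overnight.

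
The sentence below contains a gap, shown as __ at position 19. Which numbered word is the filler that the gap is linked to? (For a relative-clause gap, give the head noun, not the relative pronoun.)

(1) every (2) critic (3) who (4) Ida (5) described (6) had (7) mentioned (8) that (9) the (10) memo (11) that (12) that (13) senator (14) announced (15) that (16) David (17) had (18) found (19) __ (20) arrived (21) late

10

The gap at 19 is the object of "found", inside a relative clause.
The relative pronoun is "that" (word 11); it is bound by the head noun immediately before it.
Its filler is the head noun "memo", at word 10.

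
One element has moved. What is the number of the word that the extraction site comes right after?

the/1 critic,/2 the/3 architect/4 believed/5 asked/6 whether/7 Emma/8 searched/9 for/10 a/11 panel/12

The displaced element is "the critic" (word 2).
It is linked across 1 clause boundary (Ø).
It functions as the subject of "asked", so the gap sits immediately after word 5 ("believed").
Base order: The architect believed the critic asked whether Emma searched for a panel.

5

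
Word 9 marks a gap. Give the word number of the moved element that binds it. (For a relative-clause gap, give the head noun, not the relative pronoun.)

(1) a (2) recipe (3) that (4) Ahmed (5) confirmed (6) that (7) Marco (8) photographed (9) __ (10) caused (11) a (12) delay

The gap at 9 is the object of "photographed", inside a relative clause.
The relative pronoun is "that" (word 3); it is bound by the head noun immediately before it.
Its filler is the head noun "recipe", at word 2.

2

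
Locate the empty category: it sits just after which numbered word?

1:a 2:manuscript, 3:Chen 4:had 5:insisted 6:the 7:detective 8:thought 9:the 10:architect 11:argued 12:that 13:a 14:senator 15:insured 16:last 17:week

The displaced element is "a manuscript" (word 2).
It is linked across 3 clause boundaries (Ø → Ø → that).
It functions as the direct object of "insured", so the gap sits immediately after word 15 ("insured").
Base order: Chen had insisted the detective thought the architect argued that a senator insured a manuscript last week.

15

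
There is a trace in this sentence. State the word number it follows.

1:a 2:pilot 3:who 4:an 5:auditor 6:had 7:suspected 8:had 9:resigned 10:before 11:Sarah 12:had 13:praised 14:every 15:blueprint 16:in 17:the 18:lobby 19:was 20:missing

7

The displaced element is "a pilot" (word 2).
It is linked across 1 clause boundary (Ø).
It functions as the subject of "resigned", so the gap sits immediately after word 7 ("suspected").
Base order: An auditor had suspected that a pilot had resigned before Sarah had praised every blueprint in the lobby.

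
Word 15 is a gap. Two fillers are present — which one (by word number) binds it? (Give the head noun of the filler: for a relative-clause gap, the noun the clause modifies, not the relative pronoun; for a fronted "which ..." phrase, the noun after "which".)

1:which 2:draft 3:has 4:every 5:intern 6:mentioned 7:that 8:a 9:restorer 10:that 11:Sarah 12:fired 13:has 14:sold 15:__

2

The marked gap is the direct object of "sold".
Its filler is the fronted wh-phrase "which draft", at word 2.
(The other dependency links word 9 to a gap after word 12.)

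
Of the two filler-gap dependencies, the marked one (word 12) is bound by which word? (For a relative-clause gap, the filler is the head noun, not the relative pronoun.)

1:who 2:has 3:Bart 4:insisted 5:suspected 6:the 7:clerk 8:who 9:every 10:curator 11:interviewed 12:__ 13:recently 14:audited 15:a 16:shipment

The marked gap is inside the relative clause, the direct object of "interviewed".
Its filler is the head noun "clerk" (via "who"), at word 7.
(The other dependency links word 1 to a gap after word 4.)

7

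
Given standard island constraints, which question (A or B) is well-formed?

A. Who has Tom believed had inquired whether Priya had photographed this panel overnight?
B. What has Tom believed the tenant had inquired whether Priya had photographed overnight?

In B, the wh-phrase is extracted from inside a wh-island (introduced by "whether"), which blocks movement.
In A, the extraction path crosses only that-complement boundaries, which are transparent.
So A is grammatical.

A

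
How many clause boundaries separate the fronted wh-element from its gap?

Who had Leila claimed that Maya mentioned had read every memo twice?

2

"who" is extracted from the subject of "read".
Boundaries crossed, outermost first: [that], [Ø] — 2 in total.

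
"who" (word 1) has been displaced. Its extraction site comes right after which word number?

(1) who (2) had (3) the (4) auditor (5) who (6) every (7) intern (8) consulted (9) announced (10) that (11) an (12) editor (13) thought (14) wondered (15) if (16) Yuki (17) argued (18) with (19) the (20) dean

13

The displaced element is "who" (word 1).
It is linked across 2 clause boundaries (that → Ø).
It functions as the subject of "wondered", so the gap sits immediately after word 13 ("thought").
Base order: The auditor who every intern consulted had announced that an editor thought that who wondered if Yuki argued with the dean.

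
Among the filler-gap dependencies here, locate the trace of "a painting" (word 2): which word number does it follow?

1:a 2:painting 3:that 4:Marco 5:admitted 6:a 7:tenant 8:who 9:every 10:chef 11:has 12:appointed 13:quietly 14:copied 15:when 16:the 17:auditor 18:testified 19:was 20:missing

14

The displaced element is "a painting" (word 2).
It is linked across 1 clause boundary (Ø).
It functions as the direct object of "copied", so the gap sits immediately after word 14 ("copied").
Base order: Marco admitted a tenant who every chef has appointed quietly copied a painting when the auditor testified.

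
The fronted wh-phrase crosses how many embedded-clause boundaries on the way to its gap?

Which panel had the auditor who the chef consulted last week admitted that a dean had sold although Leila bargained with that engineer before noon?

"which panel" is extracted from the object of "sold".
Boundaries crossed, outermost first: [that] — 1 in total.

1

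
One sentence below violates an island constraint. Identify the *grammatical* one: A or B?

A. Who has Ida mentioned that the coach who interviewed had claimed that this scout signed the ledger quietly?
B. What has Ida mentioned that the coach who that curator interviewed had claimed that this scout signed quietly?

In A, the wh-phrase is extracted from inside a complex-NP island (relative clause) (introduced by "who"), which blocks movement.
In B, the extraction path crosses only that-complement boundaries, which are transparent.
So B is grammatical.

B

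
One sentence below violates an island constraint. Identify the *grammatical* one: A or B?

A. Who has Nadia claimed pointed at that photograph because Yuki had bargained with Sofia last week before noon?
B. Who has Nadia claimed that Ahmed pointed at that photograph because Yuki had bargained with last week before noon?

In B, the wh-phrase is extracted from inside an adjunct island (introduced by "because"), which blocks movement.
In A, the extraction path crosses only that-complement boundaries, which are transparent.
So A is grammatical.

A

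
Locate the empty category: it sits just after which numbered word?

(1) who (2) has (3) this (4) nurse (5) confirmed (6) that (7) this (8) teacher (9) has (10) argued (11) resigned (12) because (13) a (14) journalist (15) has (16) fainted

10

The displaced element is "who" (word 1).
It is linked across 2 clause boundaries (that → Ø).
It functions as the subject of "resigned", so the gap sits immediately after word 10 ("argued").
Base order: This nurse has confirmed that this teacher has argued that who resigned because a journalist has fainted.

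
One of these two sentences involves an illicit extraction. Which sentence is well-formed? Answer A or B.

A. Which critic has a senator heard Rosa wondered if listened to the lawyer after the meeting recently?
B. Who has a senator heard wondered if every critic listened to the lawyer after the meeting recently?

B

In A, the wh-phrase is extracted from inside a wh-island (introduced by "if"), which blocks movement.
In B, the extraction path crosses only that-complement boundaries, which are transparent.
So B is grammatical.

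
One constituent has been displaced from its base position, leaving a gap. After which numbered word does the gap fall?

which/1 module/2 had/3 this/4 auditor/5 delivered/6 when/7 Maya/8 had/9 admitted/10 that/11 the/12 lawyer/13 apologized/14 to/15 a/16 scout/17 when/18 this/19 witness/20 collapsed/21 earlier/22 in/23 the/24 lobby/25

6

The displaced element is "which module" (word 2).
It functions as the direct object of "delivered", so the gap sits immediately after word 6 ("delivered").
Base order: This auditor had delivered which module when Maya had admitted that the lawyer apologized to a scout when this witness collapsed earlier in the lobby.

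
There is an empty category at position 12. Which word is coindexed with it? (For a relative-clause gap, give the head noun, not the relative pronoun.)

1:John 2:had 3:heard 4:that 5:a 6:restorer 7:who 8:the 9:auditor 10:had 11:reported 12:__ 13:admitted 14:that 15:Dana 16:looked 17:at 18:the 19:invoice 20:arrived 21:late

6

The gap at 12 is the subject of "admitted", inside a relative clause.
The relative pronoun is "who" (word 7); it is bound by the head noun immediately before it.
Its filler is the head noun "restorer", at word 6.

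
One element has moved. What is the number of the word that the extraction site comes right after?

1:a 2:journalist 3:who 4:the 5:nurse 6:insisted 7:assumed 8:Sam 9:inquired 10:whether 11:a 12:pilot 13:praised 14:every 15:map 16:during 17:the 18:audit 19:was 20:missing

6

The displaced element is "a journalist" (word 2).
It is linked across 1 clause boundary (Ø).
It functions as the subject of "assumed", so the gap sits immediately after word 6 ("insisted").
Base order: The nurse insisted a journalist assumed Sam inquired whether a pilot praised every map during the audit.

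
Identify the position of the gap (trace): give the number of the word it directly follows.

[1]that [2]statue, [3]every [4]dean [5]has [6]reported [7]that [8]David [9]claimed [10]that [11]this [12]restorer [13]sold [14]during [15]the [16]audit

The displaced element is "that statue" (word 2).
It is linked across 2 clause boundaries (that → that).
It functions as the direct object of "sold", so the gap sits immediately after word 13 ("sold").
Base order: Every dean has reported that David claimed that this restorer sold that statue during the audit.

13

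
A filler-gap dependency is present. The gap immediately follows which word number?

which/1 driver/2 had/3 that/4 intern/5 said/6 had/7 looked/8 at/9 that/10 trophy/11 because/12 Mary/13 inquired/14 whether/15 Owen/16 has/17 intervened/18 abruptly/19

The displaced element is "which driver" (word 2).
It is linked across 1 clause boundary (Ø).
It functions as the subject of "looked", so the gap sits immediately after word 6 ("said").
Base order: That intern had said that which driver had looked at that trophy because Mary inquired whether Owen has intervened abruptly.

6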